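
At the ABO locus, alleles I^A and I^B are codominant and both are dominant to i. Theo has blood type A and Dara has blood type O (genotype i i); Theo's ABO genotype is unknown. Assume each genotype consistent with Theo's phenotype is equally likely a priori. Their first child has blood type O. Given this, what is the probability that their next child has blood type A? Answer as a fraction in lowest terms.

1/2

Possible genotypes: Theo ∈ {I^A I^A, I^A i}; Dara ∈ {i i}.
Weight each parental genotype pair by prior × P(type-O child):
  I^A i × i i: posterior weight 1; P(next child type A) = 1/2.
Weighted sum = 1/2.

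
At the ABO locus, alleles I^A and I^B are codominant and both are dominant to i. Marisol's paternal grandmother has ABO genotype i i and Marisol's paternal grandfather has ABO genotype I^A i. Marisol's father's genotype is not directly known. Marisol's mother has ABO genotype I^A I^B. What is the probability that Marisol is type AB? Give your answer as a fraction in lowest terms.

Marisol's father's ABO genotype from i i × I^A i: 1/2 I^A i, 1/2 i i.
Crossing each possibility with the mother I^A I^B and summing P(type AB): 1/2·1/4 + 1/2·0 = 1/8.

1/8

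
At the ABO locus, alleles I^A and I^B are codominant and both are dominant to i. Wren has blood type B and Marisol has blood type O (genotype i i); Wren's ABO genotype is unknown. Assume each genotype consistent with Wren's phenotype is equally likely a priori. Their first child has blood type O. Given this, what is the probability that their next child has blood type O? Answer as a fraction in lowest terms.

1/2

Possible genotypes: Wren ∈ {I^B I^B, I^B i}; Marisol ∈ {i i}.
Weight each parental genotype pair by prior × P(type-O child):
  I^B i × i i: posterior weight 1; P(next child type O) = 1/2.
Weighted sum = 1/2.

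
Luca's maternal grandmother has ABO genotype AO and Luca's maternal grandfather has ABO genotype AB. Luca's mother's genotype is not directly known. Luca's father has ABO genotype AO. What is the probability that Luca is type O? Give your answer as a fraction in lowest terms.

Luca's mother's ABO genotype from AO × AB: 1/4 AA, 1/4 AB, 1/4 AO, 1/4 BO.
Crossing each possibility with the father AO and summing P(type O): 1/4·0 + 1/4·0 + 1/4·1/4 + 1/4·1/4 = 1/8.

1/8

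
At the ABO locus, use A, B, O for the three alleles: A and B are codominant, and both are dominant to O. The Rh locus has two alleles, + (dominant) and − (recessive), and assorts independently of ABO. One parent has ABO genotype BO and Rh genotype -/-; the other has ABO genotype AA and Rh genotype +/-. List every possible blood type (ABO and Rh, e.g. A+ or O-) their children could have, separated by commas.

A+, A-, AB+, AB-

Gametes from BO × AA give offspring ABO genotypes AB, AO, i.e. phenotypes A, AB.
Rh cross -/- × +/- → phenotypes Rh+, Rh-.
Combining independently: A+, A-, AB+, AB-.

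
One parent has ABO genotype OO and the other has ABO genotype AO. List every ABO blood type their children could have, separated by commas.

O, A

Gametes from OO × AO give offspring ABO genotypes AO, OO, i.e. phenotypes O, A.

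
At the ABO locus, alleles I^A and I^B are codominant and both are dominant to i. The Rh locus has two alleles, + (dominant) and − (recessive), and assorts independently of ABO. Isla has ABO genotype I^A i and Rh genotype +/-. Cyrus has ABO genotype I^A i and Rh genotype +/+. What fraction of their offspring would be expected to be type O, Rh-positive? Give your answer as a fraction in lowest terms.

1/4

ABO cross I^A i × I^A i → offspring phenotypes: 1/4 O, 3/4 A.
Rh cross +/- × +/+ → 1 Rh+.
Independent loci: P(type O, Rh-positive) = 1/4 × 1 = 1/4.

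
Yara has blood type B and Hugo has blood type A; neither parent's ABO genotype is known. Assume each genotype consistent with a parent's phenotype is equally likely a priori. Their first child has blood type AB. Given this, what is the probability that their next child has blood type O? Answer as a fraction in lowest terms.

1/36

Possible genotypes: Yara ∈ {I^B I^B, I^B i}; Hugo ∈ {I^A I^A, I^A i}.
Weight each parental genotype pair by prior × P(type-AB child):
  I^B I^B × I^A I^A: posterior weight 4/9; P(next child type O) = 0.
  I^B I^B × I^A i: posterior weight 2/9; P(next child type O) = 0.
  I^B i × I^A I^A: posterior weight 2/9; P(next child type O) = 0.
  I^B i × I^A i: posterior weight 1/9; P(next child type O) = 1/4.
Weighted sum = 1/36.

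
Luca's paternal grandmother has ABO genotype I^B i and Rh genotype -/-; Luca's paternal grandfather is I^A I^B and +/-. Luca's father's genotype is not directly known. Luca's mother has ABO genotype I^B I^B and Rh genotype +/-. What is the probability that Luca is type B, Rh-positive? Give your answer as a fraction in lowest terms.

Luca's father's ABO genotype from I^B i × I^A I^B: 1/4 I^A I^B, 1/4 I^A i, 1/4 I^B I^B, 1/4 I^B i.
Crossing each possibility with the mother I^B I^B and summing P(type B): 1/4·1/2 + 1/4·1/2 + 1/4·1 + 1/4·1 = 3/4.
Similarly for Rh via the father's Rh distribution: P(Rh+) = 5/8.
Independent loci: 3/4 × 5/8 = 15/32.

15/32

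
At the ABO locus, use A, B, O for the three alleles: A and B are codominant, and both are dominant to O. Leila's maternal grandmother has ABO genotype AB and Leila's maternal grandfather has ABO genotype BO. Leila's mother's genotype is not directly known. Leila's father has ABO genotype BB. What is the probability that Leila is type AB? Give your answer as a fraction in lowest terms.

1/4

Leila's mother's ABO genotype from AB × BO: 1/4 AB, 1/4 AO, 1/4 BB, 1/4 BO.
Crossing each possibility with the father BB and summing P(type AB): 1/4·1/2 + 1/4·1/2 + 1/4·0 + 1/4·0 = 1/4.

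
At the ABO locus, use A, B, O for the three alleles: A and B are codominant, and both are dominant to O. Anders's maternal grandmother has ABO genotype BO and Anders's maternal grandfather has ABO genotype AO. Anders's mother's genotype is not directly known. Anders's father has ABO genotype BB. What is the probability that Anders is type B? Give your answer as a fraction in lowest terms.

3/4

Anders's mother's ABO genotype from BO × AO: 1/4 AB, 1/4 AO, 1/4 BO, 1/4 OO.
Crossing each possibility with the father BB and summing P(type B): 1/4·1/2 + 1/4·1/2 + 1/4·1 + 1/4·1 = 3/4.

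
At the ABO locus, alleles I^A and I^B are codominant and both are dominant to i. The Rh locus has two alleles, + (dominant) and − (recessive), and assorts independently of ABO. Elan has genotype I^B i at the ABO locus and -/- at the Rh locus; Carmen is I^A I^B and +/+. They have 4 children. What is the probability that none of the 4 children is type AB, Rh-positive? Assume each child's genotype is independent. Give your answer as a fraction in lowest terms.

81/256

ABO cross I^B i × I^A I^B → 1/4 A, 1/2 B, 1/4 AB.
Rh cross -/- × +/+ → 1 Rh+; so P(type AB, Rh-positive) = 1/4 × 1 = 1/4 per child.
P(not type AB, Rh-positive) = 3/4 for one child; (3/4)^4 = 81/256.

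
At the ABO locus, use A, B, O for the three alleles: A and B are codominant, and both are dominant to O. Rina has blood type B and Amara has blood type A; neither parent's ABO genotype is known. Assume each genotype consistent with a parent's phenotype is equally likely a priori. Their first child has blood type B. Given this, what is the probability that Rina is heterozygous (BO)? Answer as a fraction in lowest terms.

Possible genotypes: Rina ∈ {BB, BO}; Amara ∈ {AA, AO}.
Weight each parental genotype pair by prior × P(type-B child):
  BB × AO: posterior weight 2/3.
  BO × AO: posterior weight 1/3.
Sum the posterior weight over pairs where Rina is BO: 1/3.

1/3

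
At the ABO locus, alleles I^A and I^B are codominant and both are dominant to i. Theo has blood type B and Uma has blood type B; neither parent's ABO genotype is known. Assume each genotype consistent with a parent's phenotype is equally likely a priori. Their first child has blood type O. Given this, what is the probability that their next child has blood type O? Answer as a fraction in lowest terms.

Possible genotypes: Theo ∈ {I^B I^B, I^B i}; Uma ∈ {I^B I^B, I^B i}.
Weight each parental genotype pair by prior × P(type-O child):
  I^B i × I^B i: posterior weight 1; P(next child type O) = 1/4.
Weighted sum = 1/4.

1/4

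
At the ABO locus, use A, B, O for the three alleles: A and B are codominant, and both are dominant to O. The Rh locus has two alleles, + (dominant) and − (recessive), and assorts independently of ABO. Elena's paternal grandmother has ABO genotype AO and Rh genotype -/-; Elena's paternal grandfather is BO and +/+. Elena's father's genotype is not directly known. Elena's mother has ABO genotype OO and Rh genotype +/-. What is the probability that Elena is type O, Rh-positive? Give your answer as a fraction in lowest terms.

3/8

Elena's father's ABO genotype from AO × BO: 1/4 AB, 1/4 AO, 1/4 BO, 1/4 OO.
Crossing each possibility with the mother OO and summing P(type O): 1/4·0 + 1/4·1/2 + 1/4·1/2 + 1/4·1 = 1/2.
Similarly for Rh via the father's Rh distribution: P(Rh+) = 3/4.
Independent loci: 1/2 × 3/4 = 3/8.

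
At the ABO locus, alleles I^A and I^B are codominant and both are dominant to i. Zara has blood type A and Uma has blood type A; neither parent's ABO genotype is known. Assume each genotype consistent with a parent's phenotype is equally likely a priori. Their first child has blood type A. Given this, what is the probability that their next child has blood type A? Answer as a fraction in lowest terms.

19/20

Possible genotypes: Zara ∈ {I^A I^A, I^A i}; Uma ∈ {I^A I^A, I^A i}.
Weight each parental genotype pair by prior × P(type-A child):
  I^A I^A × I^A I^A: posterior weight 4/15; P(next child type A) = 1.
  I^A I^A × I^A i: posterior weight 4/15; P(next child type A) = 1.
  I^A i × I^A I^A: posterior weight 4/15; P(next child type A) = 1.
  I^A i × I^A i: posterior weight 1/5; P(next child type A) = 3/4.
Weighted sum = 19/20.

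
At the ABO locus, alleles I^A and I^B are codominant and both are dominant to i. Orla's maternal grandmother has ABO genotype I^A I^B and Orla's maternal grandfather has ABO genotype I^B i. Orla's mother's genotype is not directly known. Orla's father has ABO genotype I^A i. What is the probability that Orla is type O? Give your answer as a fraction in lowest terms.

Orla's mother's ABO genotype from I^A I^B × I^B i: 1/4 I^A I^B, 1/4 I^A i, 1/4 I^B I^B, 1/4 I^B i.
Crossing each possibility with the father I^A i and summing P(type O): 1/4·0 + 1/4·1/4 + 1/4·0 + 1/4·1/4 = 1/8.

1/8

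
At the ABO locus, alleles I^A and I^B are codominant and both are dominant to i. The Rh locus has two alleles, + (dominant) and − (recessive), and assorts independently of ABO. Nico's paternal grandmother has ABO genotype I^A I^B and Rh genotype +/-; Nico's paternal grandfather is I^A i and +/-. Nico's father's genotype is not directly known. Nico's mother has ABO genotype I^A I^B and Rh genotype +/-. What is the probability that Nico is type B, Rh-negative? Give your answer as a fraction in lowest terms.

1/16

Nico's father's ABO genotype from I^A I^B × I^A i: 1/4 I^A I^A, 1/4 I^A I^B, 1/4 I^A i, 1/4 I^B i.
Crossing each possibility with the mother I^A I^B and summing P(type B): 1/4·0 + 1/4·1/4 + 1/4·1/4 + 1/4·1/2 = 1/4.
Similarly for Rh via the father's Rh distribution: P(Rh-) = 1/4.
Independent loci: 1/4 × 1/4 = 1/16.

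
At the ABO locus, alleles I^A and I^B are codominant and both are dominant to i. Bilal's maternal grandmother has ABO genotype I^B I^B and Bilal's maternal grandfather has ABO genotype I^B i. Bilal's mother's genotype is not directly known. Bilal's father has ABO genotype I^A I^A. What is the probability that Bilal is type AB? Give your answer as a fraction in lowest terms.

Bilal's mother's ABO genotype from I^B I^B × I^B i: 1/2 I^B I^B, 1/2 I^B i.
Crossing each possibility with the father I^A I^A and summing P(type AB): 1/2·1 + 1/2·1/2 = 3/4.

3/4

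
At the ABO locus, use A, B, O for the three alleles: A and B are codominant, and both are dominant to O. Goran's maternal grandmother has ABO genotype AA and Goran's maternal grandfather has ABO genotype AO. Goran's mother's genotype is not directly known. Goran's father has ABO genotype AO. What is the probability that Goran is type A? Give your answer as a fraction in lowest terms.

7/8

Goran's mother's ABO genotype from AA × AO: 1/2 AA, 1/2 AO.
Crossing each possibility with the father AO and summing P(type A): 1/2·1 + 1/2·3/4 = 7/8.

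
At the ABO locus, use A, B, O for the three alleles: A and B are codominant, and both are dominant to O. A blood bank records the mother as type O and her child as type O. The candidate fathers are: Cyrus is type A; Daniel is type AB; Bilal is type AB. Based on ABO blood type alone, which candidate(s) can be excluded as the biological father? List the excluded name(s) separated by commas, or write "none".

Daniel, Bilal

A candidate is excluded only if no genotype consistent with his phenotype could produce a type O child with a type O mother.
Daniel (type AB): no genotype consistent with that phenotype can produce a type-O child with a type-O mother.
Bilal (type AB): no genotype consistent with that phenotype can produce a type-O child with a type-O mother.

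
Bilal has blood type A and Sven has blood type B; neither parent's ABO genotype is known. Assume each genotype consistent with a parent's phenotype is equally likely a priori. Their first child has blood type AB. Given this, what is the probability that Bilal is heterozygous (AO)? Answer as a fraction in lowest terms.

1/3

Possible genotypes: Bilal ∈ {AA, AO}; Sven ∈ {BB, BO}.
Weight each parental genotype pair by prior × P(type-AB child):
  AA × BB: posterior weight 4/9.
  AA × BO: posterior weight 2/9.
  AO × BB: posterior weight 2/9.
  AO × BO: posterior weight 1/9.
Sum the posterior weight over pairs where Bilal is AO: 1/3.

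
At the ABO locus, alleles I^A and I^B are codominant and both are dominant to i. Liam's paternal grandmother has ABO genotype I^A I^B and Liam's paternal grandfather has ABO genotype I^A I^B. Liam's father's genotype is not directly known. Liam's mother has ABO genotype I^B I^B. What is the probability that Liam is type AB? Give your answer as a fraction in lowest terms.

1/2

Liam's father's ABO genotype from I^A I^B × I^A I^B: 1/4 I^A I^A, 1/2 I^A I^B, 1/4 I^B I^B.
Crossing each possibility with the mother I^B I^B and summing P(type AB): 1/4·1 + 1/2·1/2 + 1/4·0 = 1/2.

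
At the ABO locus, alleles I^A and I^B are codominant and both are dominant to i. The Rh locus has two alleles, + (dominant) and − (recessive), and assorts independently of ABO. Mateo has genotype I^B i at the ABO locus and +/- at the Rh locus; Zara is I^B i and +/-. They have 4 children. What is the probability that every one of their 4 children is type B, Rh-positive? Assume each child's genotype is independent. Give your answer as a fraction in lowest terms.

ABO cross I^B i × I^B i → 1/4 O, 3/4 B.
Rh cross +/- × +/- → 3/4 Rh+, 1/4 Rh-; so P(type B, Rh-positive) = 3/4 × 3/4 = 9/16 per child.
All 4 independent: (9/16)^4 = 6561/65536.

6561/65536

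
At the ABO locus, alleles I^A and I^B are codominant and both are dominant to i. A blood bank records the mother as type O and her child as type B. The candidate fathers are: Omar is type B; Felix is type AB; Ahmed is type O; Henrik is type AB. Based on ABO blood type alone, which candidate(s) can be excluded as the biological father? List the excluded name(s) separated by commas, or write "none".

Ahmed

A candidate is excluded only if no genotype consistent with his phenotype could produce a type B child with a type O mother.
Ahmed (type O): no genotype consistent with that phenotype can produce a type-B child with a type-O mother.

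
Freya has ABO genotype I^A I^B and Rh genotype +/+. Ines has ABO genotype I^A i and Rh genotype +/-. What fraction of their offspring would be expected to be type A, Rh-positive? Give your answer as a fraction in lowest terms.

1/2

ABO cross I^A I^B × I^A i → offspring phenotypes: 1/2 A, 1/4 B, 1/4 AB.
Rh cross +/+ × +/- → 1 Rh+.
Independent loci: P(type A, Rh-positive) = 1/2 × 1 = 1/2.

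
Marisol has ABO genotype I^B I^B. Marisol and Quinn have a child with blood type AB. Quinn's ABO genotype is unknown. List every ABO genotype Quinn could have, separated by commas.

I^A I^A, I^A I^B, I^A i

For each candidate genotype of Quinn, check whether crossing it with I^B I^B can produce every observed child phenotype.
  I^A I^A → possible child types {AB} ✓
  I^A I^B → possible child types {B, AB} ✓
  I^A i → possible child types {B, AB} ✓
  I^B I^B → possible child types {B} ✗
  I^B i → possible child types {B} ✗
  i i → possible child types {B} ✗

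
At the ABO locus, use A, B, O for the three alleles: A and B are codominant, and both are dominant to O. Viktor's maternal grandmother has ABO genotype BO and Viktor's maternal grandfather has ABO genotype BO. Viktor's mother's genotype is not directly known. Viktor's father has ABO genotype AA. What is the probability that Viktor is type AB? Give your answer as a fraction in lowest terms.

Viktor's mother's ABO genotype from BO × BO: 1/4 BB, 1/2 BO, 1/4 OO.
Crossing each possibility with the father AA and summing P(type AB): 1/4·1 + 1/2·1/2 + 1/4·0 = 1/2.

1/2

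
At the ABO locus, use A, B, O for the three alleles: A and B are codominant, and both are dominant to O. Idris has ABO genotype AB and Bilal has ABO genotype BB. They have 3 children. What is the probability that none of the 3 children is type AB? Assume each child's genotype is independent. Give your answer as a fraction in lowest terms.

1/8

ABO cross AB × BB → 1/2 B, 1/2 AB.
So P(type AB) = 1/2 per child.
P(not type AB) = 1/2 for one child; (1/2)^3 = 1/8.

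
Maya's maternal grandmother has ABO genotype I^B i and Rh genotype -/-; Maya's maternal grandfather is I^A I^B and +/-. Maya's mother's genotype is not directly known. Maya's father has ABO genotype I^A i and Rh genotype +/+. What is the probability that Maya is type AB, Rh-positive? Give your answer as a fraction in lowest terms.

1/4

Maya's mother's ABO genotype from I^B i × I^A I^B: 1/4 I^A I^B, 1/4 I^A i, 1/4 I^B I^B, 1/4 I^B i.
Crossing each possibility with the father I^A i and summing P(type AB): 1/4·1/4 + 1/4·0 + 1/4·1/2 + 1/4·1/4 = 1/4.
Similarly for Rh via the mother's Rh distribution: P(Rh+) = 1.
Independent loci: 1/4 × 1 = 1/4.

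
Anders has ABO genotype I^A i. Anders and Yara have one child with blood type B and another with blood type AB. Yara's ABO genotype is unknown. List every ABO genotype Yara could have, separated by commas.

I^A I^B, I^B I^B, I^B i

For each candidate genotype of Yara, check whether crossing it with I^A i can produce every observed child phenotype.
  I^A I^A → possible child types {A} ✗
  I^A I^B → possible child types {A, B, AB} ✓
  I^A i → possible child types {O, A} ✗
  I^B I^B → possible child types {B, AB} ✓
  I^B i → possible child types {O, A, B, AB} ✓
  i i → possible child types {O, A} ✗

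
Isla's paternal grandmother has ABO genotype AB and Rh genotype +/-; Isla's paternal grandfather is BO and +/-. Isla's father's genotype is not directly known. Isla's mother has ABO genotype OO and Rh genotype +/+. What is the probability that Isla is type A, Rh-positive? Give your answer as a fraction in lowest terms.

1/4

Isla's father's ABO genotype from AB × BO: 1/4 AB, 1/4 AO, 1/4 BB, 1/4 BO.
Crossing each possibility with the mother OO and summing P(type A): 1/4·1/2 + 1/4·1/2 + 1/4·0 + 1/4·0 = 1/4.
Similarly for Rh via the father's Rh distribution: P(Rh+) = 1.
Independent loci: 1/4 × 1 = 1/4.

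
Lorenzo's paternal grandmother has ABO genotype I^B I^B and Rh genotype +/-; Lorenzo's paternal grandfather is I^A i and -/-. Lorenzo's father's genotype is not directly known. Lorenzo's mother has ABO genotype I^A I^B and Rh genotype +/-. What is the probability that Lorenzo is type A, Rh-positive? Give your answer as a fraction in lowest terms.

Lorenzo's father's ABO genotype from I^B I^B × I^A i: 1/2 I^A I^B, 1/2 I^B i.
Crossing each possibility with the mother I^A I^B and summing P(type A): 1/2·1/4 + 1/2·1/4 = 1/4.
Similarly for Rh via the father's Rh distribution: P(Rh+) = 5/8.
Independent loci: 1/4 × 5/8 = 5/32.

5/32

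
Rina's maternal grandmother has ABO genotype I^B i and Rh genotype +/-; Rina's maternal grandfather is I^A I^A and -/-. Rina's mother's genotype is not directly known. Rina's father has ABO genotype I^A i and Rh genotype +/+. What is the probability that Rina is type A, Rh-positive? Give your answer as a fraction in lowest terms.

5/8

Rina's mother's ABO genotype from I^B i × I^A I^A: 1/2 I^A I^B, 1/2 I^A i.
Crossing each possibility with the father I^A i and summing P(type A): 1/2·1/2 + 1/2·3/4 = 5/8.
Similarly for Rh via the mother's Rh distribution: P(Rh+) = 1.
Independent loci: 5/8 × 1 = 5/8.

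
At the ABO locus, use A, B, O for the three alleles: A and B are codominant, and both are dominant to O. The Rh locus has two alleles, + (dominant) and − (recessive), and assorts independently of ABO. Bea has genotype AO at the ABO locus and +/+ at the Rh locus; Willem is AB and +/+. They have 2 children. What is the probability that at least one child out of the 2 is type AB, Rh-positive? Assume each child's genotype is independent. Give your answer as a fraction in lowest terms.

ABO cross AO × AB → 1/2 A, 1/4 B, 1/4 AB.
Rh cross +/+ × +/+ → 1 Rh+; so P(type AB, Rh-positive) = 1/4 × 1 = 1/4 per child.
P(none) = (3/4)^2 = 9/16; P(at least one) = 1 − 9/16 = 7/16.

7/16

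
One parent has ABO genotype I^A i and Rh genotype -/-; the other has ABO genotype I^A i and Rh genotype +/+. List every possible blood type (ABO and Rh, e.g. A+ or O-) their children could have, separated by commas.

O+, A+

Gametes from I^A i × I^A i give offspring ABO genotypes I^A I^A, I^A i, i i, i.e. phenotypes O, A.
Rh cross -/- × +/+ → phenotypes Rh+.
Combining independently: O+, A+.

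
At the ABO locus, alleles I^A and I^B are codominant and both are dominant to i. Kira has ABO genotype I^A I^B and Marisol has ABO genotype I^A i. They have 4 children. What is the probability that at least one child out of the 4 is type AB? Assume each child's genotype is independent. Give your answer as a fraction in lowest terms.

175/256

ABO cross I^A I^B × I^A i → 1/2 A, 1/4 B, 1/4 AB.
So P(type AB) = 1/4 per child.
P(none) = (3/4)^4 = 81/256; P(at least one) = 1 − 81/256 = 175/256.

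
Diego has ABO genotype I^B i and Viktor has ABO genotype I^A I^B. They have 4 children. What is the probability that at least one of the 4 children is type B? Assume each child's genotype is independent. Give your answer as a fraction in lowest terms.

15/16

ABO cross I^B i × I^A I^B → 1/4 A, 1/2 B, 1/4 AB.
So P(type B) = 1/2 per child.
P(none) = (1/2)^4 = 1/16; P(at least one) = 1 − 1/16 = 15/16.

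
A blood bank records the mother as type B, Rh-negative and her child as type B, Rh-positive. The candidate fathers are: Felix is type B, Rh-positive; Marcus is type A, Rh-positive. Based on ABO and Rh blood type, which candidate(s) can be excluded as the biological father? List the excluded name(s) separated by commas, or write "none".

A candidate is excluded only if no genotype consistent with his phenotype could produce a type B, Rh-positive child with a type B, Rh-negative mother.
Every candidate has at least one consistent genotype combination, so none can be excluded.

none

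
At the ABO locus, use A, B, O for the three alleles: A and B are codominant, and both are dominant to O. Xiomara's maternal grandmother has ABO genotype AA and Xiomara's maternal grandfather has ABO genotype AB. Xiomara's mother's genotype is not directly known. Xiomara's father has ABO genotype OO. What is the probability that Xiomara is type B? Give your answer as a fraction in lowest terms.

1/4

Xiomara's mother's ABO genotype from AA × AB: 1/2 AA, 1/2 AB.
Crossing each possibility with the father OO and summing P(type B): 1/2·0 + 1/2·1/2 = 1/4.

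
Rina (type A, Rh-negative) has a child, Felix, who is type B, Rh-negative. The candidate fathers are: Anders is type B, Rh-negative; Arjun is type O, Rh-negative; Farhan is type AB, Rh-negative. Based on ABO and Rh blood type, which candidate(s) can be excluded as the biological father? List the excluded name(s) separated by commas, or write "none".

Arjun

A candidate is excluded only if no genotype consistent with his phenotype could produce a type B, Rh-negative child with a type A, Rh-negative mother.
Arjun (type O, Rh-): no genotype consistent with that phenotype can produce a type-B Rh- child with a type-A mother.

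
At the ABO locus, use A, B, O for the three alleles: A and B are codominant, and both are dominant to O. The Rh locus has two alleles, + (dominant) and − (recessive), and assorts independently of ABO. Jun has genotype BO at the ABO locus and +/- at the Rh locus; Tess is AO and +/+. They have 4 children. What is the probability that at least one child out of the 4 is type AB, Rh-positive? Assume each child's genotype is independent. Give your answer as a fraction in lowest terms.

ABO cross BO × AO → 1/4 O, 1/4 A, 1/4 B, 1/4 AB.
Rh cross +/- × +/+ → 1 Rh+; so P(type AB, Rh-positive) = 1/4 × 1 = 1/4 per child.
P(none) = (3/4)^4 = 81/256; P(at least one) = 1 − 81/256 = 175/256.

175/256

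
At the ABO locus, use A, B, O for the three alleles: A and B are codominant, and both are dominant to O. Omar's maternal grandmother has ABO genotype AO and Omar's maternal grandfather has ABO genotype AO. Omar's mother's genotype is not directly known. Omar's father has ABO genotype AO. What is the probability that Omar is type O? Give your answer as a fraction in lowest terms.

1/4

Omar's mother's ABO genotype from AO × AO: 1/4 AA, 1/2 AO, 1/4 OO.
Crossing each possibility with the father AO and summing P(type O): 1/4·0 + 1/2·1/4 + 1/4·1/2 = 1/4.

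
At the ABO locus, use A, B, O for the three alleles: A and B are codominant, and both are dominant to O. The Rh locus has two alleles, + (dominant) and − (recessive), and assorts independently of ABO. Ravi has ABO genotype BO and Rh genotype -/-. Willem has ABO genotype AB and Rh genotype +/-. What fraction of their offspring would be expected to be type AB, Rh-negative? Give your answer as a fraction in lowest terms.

1/8

ABO cross BO × AB → offspring phenotypes: 1/4 A, 1/2 B, 1/4 AB.
Rh cross -/- × +/- → 1/2 Rh+, 1/2 Rh-.
Independent loci: P(type AB, Rh-negative) = 1/4 × 1/2 = 1/8.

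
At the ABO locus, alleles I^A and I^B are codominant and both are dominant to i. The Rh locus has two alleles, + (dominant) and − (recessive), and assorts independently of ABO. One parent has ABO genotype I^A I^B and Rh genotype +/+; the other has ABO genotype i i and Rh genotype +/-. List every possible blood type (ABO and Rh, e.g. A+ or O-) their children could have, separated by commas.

Gametes from I^A I^B × i i give offspring ABO genotypes I^A i, I^B i, i.e. phenotypes A, B.
Rh cross +/+ × +/- → phenotypes Rh+.
Combining independently: A+, B+.

A+, B+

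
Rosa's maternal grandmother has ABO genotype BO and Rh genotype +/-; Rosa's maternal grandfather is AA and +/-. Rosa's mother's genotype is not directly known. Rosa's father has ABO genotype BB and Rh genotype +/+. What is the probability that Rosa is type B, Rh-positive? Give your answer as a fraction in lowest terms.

1/2

Rosa's mother's ABO genotype from BO × AA: 1/2 AB, 1/2 AO.
Crossing each possibility with the father BB and summing P(type B): 1/2·1/2 + 1/2·1/2 = 1/2.
Similarly for Rh via the mother's Rh distribution: P(Rh+) = 1.
Independent loci: 1/2 × 1 = 1/2.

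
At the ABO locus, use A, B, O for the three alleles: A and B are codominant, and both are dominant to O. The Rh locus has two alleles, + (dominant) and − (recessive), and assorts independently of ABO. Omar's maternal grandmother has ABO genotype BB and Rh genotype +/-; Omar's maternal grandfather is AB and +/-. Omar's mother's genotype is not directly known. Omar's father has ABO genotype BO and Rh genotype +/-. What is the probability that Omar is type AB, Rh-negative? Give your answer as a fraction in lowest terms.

1/32

Omar's mother's ABO genotype from BB × AB: 1/2 AB, 1/2 BB.
Crossing each possibility with the father BO and summing P(type AB): 1/2·1/4 + 1/2·0 = 1/8.
Similarly for Rh via the mother's Rh distribution: P(Rh-) = 1/4.
Independent loci: 1/8 × 1/4 = 1/32.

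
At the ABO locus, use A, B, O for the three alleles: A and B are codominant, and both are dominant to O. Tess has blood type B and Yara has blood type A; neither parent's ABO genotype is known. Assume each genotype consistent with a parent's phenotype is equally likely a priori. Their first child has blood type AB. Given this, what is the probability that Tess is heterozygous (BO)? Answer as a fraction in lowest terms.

Possible genotypes: Tess ∈ {BB, BO}; Yara ∈ {AA, AO}.
Weight each parental genotype pair by prior × P(type-AB child):
  BB × AA: posterior weight 4/9.
  BB × AO: posterior weight 2/9.
  BO × AA: posterior weight 2/9.
  BO × AO: posterior weight 1/9.
Sum the posterior weight over pairs where Tess is BO: 1/3.

1/3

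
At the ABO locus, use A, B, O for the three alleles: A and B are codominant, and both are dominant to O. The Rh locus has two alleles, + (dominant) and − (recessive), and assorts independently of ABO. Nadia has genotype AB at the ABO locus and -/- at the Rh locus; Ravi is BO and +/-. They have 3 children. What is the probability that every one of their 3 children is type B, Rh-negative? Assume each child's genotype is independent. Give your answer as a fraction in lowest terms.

1/64

ABO cross AB × BO → 1/4 A, 1/2 B, 1/4 AB.
Rh cross -/- × +/- → 1/2 Rh+, 1/2 Rh-; so P(type B, Rh-negative) = 1/2 × 1/2 = 1/4 per child.
All 3 independent: (1/4)^3 = 1/64.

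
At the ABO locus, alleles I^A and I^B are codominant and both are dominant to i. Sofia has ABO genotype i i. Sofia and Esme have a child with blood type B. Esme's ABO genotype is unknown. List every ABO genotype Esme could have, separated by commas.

For each candidate genotype of Esme, check whether crossing it with i i can produce every observed child phenotype.
  I^A I^A → possible child types {A} ✗
  I^A I^B → possible child types {A, B} ✓
  I^A i → possible child types {O, A} ✗
  I^B I^B → possible child types {B} ✓
  I^B i → possible child types {O, B} ✓
  i i → possible child types {O} ✗

I^A I^B, I^B I^B, I^B i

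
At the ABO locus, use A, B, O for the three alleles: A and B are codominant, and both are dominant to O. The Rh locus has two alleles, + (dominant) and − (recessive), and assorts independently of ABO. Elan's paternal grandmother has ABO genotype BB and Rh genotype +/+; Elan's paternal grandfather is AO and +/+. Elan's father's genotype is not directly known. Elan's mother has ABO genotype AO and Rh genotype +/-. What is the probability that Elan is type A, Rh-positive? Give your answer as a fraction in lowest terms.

3/8

Elan's father's ABO genotype from BB × AO: 1/2 AB, 1/2 BO.
Crossing each possibility with the mother AO and summing P(type A): 1/2·1/2 + 1/2·1/4 = 3/8.
Similarly for Rh via the father's Rh distribution: P(Rh+) = 1.
Independent loci: 3/8 × 1 = 3/8.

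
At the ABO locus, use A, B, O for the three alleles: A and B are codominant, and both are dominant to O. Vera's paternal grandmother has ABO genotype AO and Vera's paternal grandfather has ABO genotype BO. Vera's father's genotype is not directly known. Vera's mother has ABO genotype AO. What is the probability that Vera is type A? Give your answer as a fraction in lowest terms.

1/2

Vera's father's ABO genotype from AO × BO: 1/4 AB, 1/4 AO, 1/4 BO, 1/4 OO.
Crossing each possibility with the mother AO and summing P(type A): 1/4·1/2 + 1/4·3/4 + 1/4·1/4 + 1/4·1/2 = 1/2.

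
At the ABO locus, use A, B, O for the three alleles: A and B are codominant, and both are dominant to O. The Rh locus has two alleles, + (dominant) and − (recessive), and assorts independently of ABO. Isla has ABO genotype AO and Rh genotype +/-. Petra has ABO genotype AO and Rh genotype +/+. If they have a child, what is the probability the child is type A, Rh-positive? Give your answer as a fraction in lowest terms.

3/4

ABO cross AO × AO → offspring phenotypes: 1/4 O, 3/4 A.
Rh cross +/- × +/+ → 1 Rh+.
Independent loci: P(type A, Rh-positive) = 3/4 × 1 = 3/4.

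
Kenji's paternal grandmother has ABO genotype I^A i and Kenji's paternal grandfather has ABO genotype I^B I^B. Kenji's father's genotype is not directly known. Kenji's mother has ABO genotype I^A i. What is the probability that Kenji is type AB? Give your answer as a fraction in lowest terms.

1/4

Kenji's father's ABO genotype from I^A i × I^B I^B: 1/2 I^A I^B, 1/2 I^B i.
Crossing each possibility with the mother I^A i and summing P(type AB): 1/2·1/4 + 1/2·1/4 = 1/4.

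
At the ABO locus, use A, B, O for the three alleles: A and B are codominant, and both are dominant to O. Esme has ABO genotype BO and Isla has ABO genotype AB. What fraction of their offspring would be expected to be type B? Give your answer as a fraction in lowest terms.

ABO cross BO × AB → offspring phenotypes: 1/4 A, 1/2 B, 1/4 AB.
So P(type B) = 1/2.

1/2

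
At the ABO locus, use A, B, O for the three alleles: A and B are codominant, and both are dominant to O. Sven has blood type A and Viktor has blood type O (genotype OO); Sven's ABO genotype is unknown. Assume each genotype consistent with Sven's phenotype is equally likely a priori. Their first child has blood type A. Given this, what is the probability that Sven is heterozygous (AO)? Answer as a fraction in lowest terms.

Possible genotypes: Sven ∈ {AA, AO}; Viktor ∈ {OO}.
Weight each parental genotype pair by prior × P(type-A child):
  AA × OO: posterior weight 2/3.
  AO × OO: posterior weight 1/3.
Sum the posterior weight over pairs where Sven is AO: 1/3.

1/3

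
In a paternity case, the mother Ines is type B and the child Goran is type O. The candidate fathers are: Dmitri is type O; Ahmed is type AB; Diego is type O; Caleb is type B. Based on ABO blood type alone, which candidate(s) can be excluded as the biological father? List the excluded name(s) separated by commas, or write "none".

A candidate is excluded only if no genotype consistent with his phenotype could produce a type O child with a type B mother.
Ahmed (type AB): no genotype consistent with that phenotype can produce a type-O child with a type-B mother.

Ahmed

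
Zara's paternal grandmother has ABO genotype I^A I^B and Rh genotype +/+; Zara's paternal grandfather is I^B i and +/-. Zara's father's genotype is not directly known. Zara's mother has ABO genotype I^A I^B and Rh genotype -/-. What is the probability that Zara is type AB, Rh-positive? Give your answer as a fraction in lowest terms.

9/32

Zara's father's ABO genotype from I^A I^B × I^B i: 1/4 I^A I^B, 1/4 I^A i, 1/4 I^B I^B, 1/4 I^B i.
Crossing each possibility with the mother I^A I^B and summing P(type AB): 1/4·1/2 + 1/4·1/4 + 1/4·1/2 + 1/4·1/4 = 3/8.
Similarly for Rh via the father's Rh distribution: P(Rh+) = 3/4.
Independent loci: 3/8 × 3/4 = 9/32.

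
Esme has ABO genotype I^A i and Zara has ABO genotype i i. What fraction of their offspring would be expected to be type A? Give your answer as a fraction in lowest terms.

1/2

ABO cross I^A i × i i → offspring phenotypes: 1/2 O, 1/2 A.
So P(type A) = 1/2.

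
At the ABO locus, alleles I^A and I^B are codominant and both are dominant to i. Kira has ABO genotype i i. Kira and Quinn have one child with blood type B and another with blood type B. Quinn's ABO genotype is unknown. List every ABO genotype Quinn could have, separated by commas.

For each candidate genotype of Quinn, check whether crossing it with i i can produce every observed child phenotype.
  I^A I^A → possible child types {A} ✗
  I^A I^B → possible child types {A, B} ✓
  I^A i → possible child types {O, A} ✗
  I^B I^B → possible child types {B} ✓
  I^B i → possible child types {O, B} ✓
  i i → possible child types {O} ✗

I^A I^B, I^B I^B, I^B i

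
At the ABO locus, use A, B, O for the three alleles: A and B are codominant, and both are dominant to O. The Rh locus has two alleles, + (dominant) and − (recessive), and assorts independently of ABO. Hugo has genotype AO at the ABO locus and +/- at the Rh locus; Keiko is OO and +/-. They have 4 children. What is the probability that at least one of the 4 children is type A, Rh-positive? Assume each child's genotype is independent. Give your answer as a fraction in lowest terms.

3471/4096

ABO cross AO × OO → 1/2 O, 1/2 A.
Rh cross +/- × +/- → 3/4 Rh+, 1/4 Rh-; so P(type A, Rh-positive) = 1/2 × 3/4 = 3/8 per child.
P(none) = (5/8)^4 = 625/4096; P(at least one) = 1 − 625/4096 = 3471/4096.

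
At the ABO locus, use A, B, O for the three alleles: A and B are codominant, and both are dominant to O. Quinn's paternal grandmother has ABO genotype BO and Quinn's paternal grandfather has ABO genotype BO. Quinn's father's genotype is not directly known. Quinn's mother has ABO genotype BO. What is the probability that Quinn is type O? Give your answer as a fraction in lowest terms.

Quinn's father's ABO genotype from BO × BO: 1/4 BB, 1/2 BO, 1/4 OO.
Crossing each possibility with the mother BO and summing P(type O): 1/4·0 + 1/2·1/4 + 1/4·1/2 = 1/4.

1/4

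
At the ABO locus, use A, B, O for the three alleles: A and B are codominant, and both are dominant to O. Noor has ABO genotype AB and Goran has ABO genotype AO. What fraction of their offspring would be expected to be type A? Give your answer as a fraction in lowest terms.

1/2

ABO cross AB × AO → offspring phenotypes: 1/2 A, 1/4 B, 1/4 AB.
So P(type A) = 1/2.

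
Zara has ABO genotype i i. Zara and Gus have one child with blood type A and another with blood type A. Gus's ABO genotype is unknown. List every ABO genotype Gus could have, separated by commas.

For each candidate genotype of Gus, check whether crossing it with i i can produce every observed child phenotype.
  I^A I^A → possible child types {A} ✓
  I^A I^B → possible child types {A, B} ✓
  I^A i → possible child types {O, A} ✓
  I^B I^B → possible child types {B} ✗
  I^B i → possible child types {O, B} ✗
  i i → possible child types {O} ✗

I^A I^A, I^A I^B, I^A i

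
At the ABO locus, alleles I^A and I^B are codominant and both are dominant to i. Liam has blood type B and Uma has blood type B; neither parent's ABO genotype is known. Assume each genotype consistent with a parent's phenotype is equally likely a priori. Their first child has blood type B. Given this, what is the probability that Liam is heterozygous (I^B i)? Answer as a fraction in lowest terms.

Possible genotypes: Liam ∈ {I^B I^B, I^B i}; Uma ∈ {I^B I^B, I^B i}.
Weight each parental genotype pair by prior × P(type-B child):
  I^B I^B × I^B I^B: posterior weight 4/15.
  I^B I^B × I^B i: posterior weight 4/15.
  I^B i × I^B I^B: posterior weight 4/15.
  I^B i × I^B i: posterior weight 1/5.
Sum the posterior weight over pairs where Liam is I^B i: 7/15.

7/15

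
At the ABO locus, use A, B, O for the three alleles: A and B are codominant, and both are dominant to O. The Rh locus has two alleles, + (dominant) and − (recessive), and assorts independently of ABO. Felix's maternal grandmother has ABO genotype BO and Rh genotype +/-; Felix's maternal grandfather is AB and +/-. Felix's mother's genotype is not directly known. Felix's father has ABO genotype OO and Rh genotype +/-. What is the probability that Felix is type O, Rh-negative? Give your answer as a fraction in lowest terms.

Felix's mother's ABO genotype from BO × AB: 1/4 AB, 1/4 AO, 1/4 BB, 1/4 BO.
Crossing each possibility with the father OO and summing P(type O): 1/4·0 + 1/4·1/2 + 1/4·0 + 1/4·1/2 = 1/4.
Similarly for Rh via the mother's Rh distribution: P(Rh-) = 1/4.
Independent loci: 1/4 × 1/4 = 1/16.

1/16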